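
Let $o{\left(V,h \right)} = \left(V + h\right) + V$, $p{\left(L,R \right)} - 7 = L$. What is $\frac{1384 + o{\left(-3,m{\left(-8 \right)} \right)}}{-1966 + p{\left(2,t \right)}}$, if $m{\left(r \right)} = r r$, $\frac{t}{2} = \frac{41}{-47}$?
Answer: $- \frac{14}{19} \approx -0.73684$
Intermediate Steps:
$t = - \frac{82}{47}$ ($t = 2 \frac{41}{-47} = 2 \cdot 41 \left(- \frac{1}{47}\right) = 2 \left(- \frac{41}{47}\right) = - \frac{82}{47} \approx -1.7447$)
$m{\left(r \right)} = r^{2}$
$p{\left(L,R \right)} = 7 + L$
$o{\left(V,h \right)} = h + 2 V$
$\frac{1384 + o{\left(-3,m{\left(-8 \right)} \right)}}{-1966 + p{\left(2,t \right)}} = \frac{1384 + \left(\left(-8\right)^{2} + 2 \left(-3\right)\right)}{-1966 + \left(7 + 2\right)} = \frac{1384 + \left(64 - 6\right)}{-1966 + 9} = \frac{1384 + 58}{-1957} = 1442 \left(- \frac{1}{1957}\right) = - \frac{14}{19}$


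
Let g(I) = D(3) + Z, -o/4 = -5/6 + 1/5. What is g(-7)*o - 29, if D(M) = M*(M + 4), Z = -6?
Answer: 9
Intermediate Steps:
D(M) = M*(4 + M)
o = 38/15 (o = -4*(-5/6 + 1/5) = -4*(-19/30) = 38/15 ≈ 2.5333)
g(I) = 15 (g(I) = 3*(4 + 3) - 6 = 3*7 - 6 = 21 - 6 = 15)
g(-7)*o - 29 = 15*(38/15) - 29 = 38 - 29 = 9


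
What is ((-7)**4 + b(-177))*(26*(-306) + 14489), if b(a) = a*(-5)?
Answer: 21467438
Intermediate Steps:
b(a) = -5*a
((-7)**4 + b(-177))*(26*(-306) + 14489) = ((-7)**4 - 5*(-177))*(26*(-306) + 14489) = (2401 + 885)*(-7956 + 14489) = 3286*6533 = 21467438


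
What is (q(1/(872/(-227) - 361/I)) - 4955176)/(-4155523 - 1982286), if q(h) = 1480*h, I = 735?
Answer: 3582180140192/4436819578403 ≈ 0.80738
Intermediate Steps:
(q(1/(872/(-227) - 361/I)) - 4955176)/(-4155523 - 1982286) = (1480/(872/(-227) - 361/735) - 4955176)/(-4155523 - 1982286) = (1480/(872*(-1/227) - 361*1/735) - 4955176)/(-6137809) = (1480/(-872/227 - 361/735) - 4955176)*(-1/6137809) = (1480/(-722867/166845) - 4955176)*(-1/6137809) = (1480*(-166845/722867) - 4955176)*(-1/6137809) = (-246930600/722867 - 4955176)*(-1/6137809) = -3582180140192/722867*(-1/6137809) = 3582180140192/4436819578403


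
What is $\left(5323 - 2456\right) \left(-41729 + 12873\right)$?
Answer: $-82730152$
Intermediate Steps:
$\left(5323 - 2456\right) \left(-41729 + 12873\right) = 2867 \left(-28856\right) = -82730152$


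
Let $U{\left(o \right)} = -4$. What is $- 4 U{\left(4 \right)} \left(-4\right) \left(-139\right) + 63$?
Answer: $8959$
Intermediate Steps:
$- 4 U{\left(4 \right)} \left(-4\right) \left(-139\right) + 63 = \left(-4\right) \left(-4\right) \left(-4\right) \left(-139\right) + 63 = 16 \left(-4\right) \left(-139\right) + 63 = \left(-64\right) \left(-139\right) + 63 = 8896 + 63 = 8959$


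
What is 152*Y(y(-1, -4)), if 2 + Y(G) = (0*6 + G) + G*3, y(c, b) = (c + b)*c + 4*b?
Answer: -6992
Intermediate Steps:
y(c, b) = 4*b + c*(b + c) (y(c, b) = (b + c)*c + 4*b = c*(b + c) + 4*b = 4*b + c*(b + c))
Y(G) = -2 + 4*G (Y(G) = -2 + ((0*6 + G) + G*3) = -2 + ((0 + G) + 3*G) = -2 + (G + 3*G) = -2 + 4*G)
152*Y(y(-1, -4)) = 152*(-2 + 4*((-1)**2 + 4*(-4) - 4*(-1))) = 152*(-2 + 4*(1 - 16 + 4)) = 152*(-2 + 4*(-11)) = 152*(-2 - 44) = 152*(-46) = -6992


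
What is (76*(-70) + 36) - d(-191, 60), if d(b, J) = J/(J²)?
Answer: -317041/60 ≈ -5284.0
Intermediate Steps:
d(b, J) = 1/J (d(b, J) = J/J² = 1/J)
(76*(-70) + 36) - d(-191, 60) = (76*(-70) + 36) - 1/60 = (-5320 + 36) - 1*1/60 = -5284 - 1/60 = -317041/60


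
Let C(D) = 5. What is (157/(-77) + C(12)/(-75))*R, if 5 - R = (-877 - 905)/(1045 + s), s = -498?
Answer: -10985344/631785 ≈ -17.388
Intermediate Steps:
R = 4517/547 (R = 5 - (-877 - 905)/(1045 - 498) = 5 - (-1782)/547 = 5 - 1*(-1782/547) = 5 + 1782/547 = 4517/547 ≈ 8.2578)
(157/(-77) + C(12)/(-75))*R = (157/(-77) + 5/(-75))*(4517/547) = (157*(-1/77) + 5*(-1/75))*(4517/547) = (-157/77 - 1/15)*(4517/547) = -2432/1155*4517/547 = -10985344/631785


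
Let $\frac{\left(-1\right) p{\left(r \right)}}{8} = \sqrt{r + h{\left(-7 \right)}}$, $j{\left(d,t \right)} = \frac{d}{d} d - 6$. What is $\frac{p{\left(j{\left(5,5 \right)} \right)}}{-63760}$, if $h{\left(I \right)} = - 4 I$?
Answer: $\frac{3 \sqrt{3}}{7970} \approx 0.00065196$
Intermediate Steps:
$j{\left(d,t \right)} = -6 + d$ ($j{\left(d,t \right)} = 1 d - 6 = d - 6 = -6 + d$)
$p{\left(r \right)} = - 8 \sqrt{28 + r}$ ($p{\left(r \right)} = - 8 \sqrt{r - -28} = - 8 \sqrt{r + 28} = - 8 \sqrt{28 + r}$)
$\frac{p{\left(j{\left(5,5 \right)} \right)}}{-63760} = \frac{\left(-8\right) \sqrt{28 + \left(-6 + 5\right)}}{-63760} = - 8 \sqrt{28 - 1} \left(- \frac{1}{63760}\right) = - 8 \sqrt{27} \left(- \frac{1}{63760}\right) = - 8 \cdot 3 \sqrt{3} \left(- \frac{1}{63760}\right) = - 24 \sqrt{3} \left(- \frac{1}{63760}\right) = \frac{3 \sqrt{3}}{7970}$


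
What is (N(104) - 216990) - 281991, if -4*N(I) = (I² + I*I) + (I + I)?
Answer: -504441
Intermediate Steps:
N(I) = -I/2 - I²/2 (N(I) = -((I² + I*I) + (I + I))/4 = -((I² + I²) + 2*I)/4 = -(2*I² + 2*I)/4 = -(2*I + 2*I²)/4 = -I/2 - I²/2)
(N(104) - 216990) - 281991 = (-½*104*(1 + 104) - 216990) - 281991 = (-½*104*105 - 216990) - 281991 = (-5460 - 216990) - 281991 = -222450 - 281991 = -504441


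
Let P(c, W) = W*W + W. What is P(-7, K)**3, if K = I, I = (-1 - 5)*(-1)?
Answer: 74088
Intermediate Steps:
I = 6 (I = -6*(-1) = 6)
K = 6
P(c, W) = W + W**2 (P(c, W) = W**2 + W = W + W**2)
P(-7, K)**3 = (6*(1 + 6))**3 = (6*7)**3 = 42**3 = 74088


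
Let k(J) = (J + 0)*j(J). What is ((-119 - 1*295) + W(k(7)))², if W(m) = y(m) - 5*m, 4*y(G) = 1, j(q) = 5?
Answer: 5546025/16 ≈ 3.4663e+5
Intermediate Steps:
y(G) = ¼ (y(G) = (¼)*1 = ¼)
k(J) = 5*J (k(J) = (J + 0)*5 = J*5 = 5*J)
W(m) = ¼ - 5*m
((-119 - 1*295) + W(k(7)))² = ((-119 - 1*295) + (¼ - 25*7))² = ((-119 - 295) + (¼ - 5*35))² = (-414 + (¼ - 175))² = (-414 - 699/4)² = (-2355/4)² = 5546025/16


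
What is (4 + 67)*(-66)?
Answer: -4686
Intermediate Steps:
(4 + 67)*(-66) = 71*(-66) = -4686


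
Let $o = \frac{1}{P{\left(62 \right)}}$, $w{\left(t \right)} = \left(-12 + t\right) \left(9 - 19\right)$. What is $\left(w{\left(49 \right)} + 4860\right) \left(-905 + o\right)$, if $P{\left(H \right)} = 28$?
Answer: $- \frac{56886055}{14} \approx -4.0633 \cdot 10^{6}$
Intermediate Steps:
$w{\left(t \right)} = 120 - 10 t$ ($w{\left(t \right)} = \left(-12 + t\right) \left(-10\right) = 120 - 10 t$)
$o = \frac{1}{28} \approx 0.035714$
$\left(w{\left(49 \right)} + 4860\right) \left(-905 + o\right) = \left(\left(120 - 490\right) + 4860\right) \left(-905 + \frac{1}{28}\right) = \left(\left(120 - 490\right) + 4860\right) \left(- \frac{25339}{28}\right) = \left(-370 + 4860\right) \left(- \frac{25339}{28}\right) = 4490 \left(- \frac{25339}{28}\right) = - \frac{56886055}{14}$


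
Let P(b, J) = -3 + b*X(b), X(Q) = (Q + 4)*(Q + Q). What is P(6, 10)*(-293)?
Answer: -210081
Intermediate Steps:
X(Q) = 2*Q*(4 + Q) (X(Q) = (4 + Q)*(2*Q) = 2*Q*(4 + Q))
P(b, J) = -3 + 2*b²*(4 + b) (P(b, J) = -3 + b*(2*b*(4 + b)) = -3 + 2*b²*(4 + b))
P(6, 10)*(-293) = (-3 + 2*6²*(4 + 6))*(-293) = (-3 + 2*36*10)*(-293) = (-3 + 720)*(-293) = 717*(-293) = -210081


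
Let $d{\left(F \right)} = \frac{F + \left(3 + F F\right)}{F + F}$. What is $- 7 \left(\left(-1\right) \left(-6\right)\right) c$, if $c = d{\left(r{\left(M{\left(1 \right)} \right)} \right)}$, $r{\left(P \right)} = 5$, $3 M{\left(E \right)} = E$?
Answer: $- \frac{693}{5} \approx -138.6$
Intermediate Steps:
$M{\left(E \right)} = \frac{E}{3}$
$d{\left(F \right)} = \frac{3 + F + F^{2}}{2 F}$ ($d{\left(F \right)} = \frac{F + \left(3 + F^{2}\right)}{2 F} = \left(3 + F + F^{2}\right) \frac{1}{2 F} = \frac{3 + F + F^{2}}{2 F}$)
$c = \frac{33}{10}$ ($c = \frac{3 + 5 \left(1 + 5\right)}{2 \cdot 5} = \frac{1}{2} \cdot \frac{1}{5} \left(3 + 5 \cdot 6\right) = \frac{1}{2} \cdot \frac{1}{5} \left(3 + 30\right) = \frac{1}{2} \cdot \frac{1}{5} \cdot 33 = \frac{33}{10} \approx 3.3$)
$- 7 \left(\left(-1\right) \left(-6\right)\right) c = - 7 \left(\left(-1\right) \left(-6\right)\right) \frac{33}{10} = \left(-7\right) 6 \cdot \frac{33}{10} = \left(-42\right) \frac{33}{10} = - \frac{693}{5}$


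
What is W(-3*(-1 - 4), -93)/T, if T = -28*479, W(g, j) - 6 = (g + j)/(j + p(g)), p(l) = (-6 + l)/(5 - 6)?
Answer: -115/228004 ≈ -0.00050438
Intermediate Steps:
p(l) = 6 - l (p(l) = (-6 + l)/(-1) = (-6 + l)*(-1) = 6 - l)
W(g, j) = 6 + (g + j)/(6 + j - g) (W(g, j) = 6 + (g + j)/(j + (6 - g)) = 6 + (g + j)/(6 + j - g))
T = -13412
W(-3*(-1 - 4), -93)/T = ((36 - (-15)*(-1 - 4) + 7*(-93))/(6 - 93 - (-3)*(-1 - 4)))/(-13412) = ((36 - (-15)*(-5) - 651)/(6 - 93 - (-3)*(-5)))*(-1/13412) = ((36 - 5*15 - 651)/(6 - 93 - 1*15))*(-1/13412) = ((36 - 75 - 651)/(6 - 93 - 15))*(-1/13412) = (-690/(-102))*(-1/13412) = -1/102*(-690)*(-1/13412) = (115/17)*(-1/13412) = -115/228004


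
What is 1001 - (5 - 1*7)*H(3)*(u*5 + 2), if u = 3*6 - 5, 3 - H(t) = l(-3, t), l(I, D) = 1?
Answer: 1269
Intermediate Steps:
H(t) = 2 (H(t) = 3 - 1*1 = 3 - 1 = 2)
u = 13 (u = 18 - 5 = 13)
1001 - (5 - 1*7)*H(3)*(u*5 + 2) = 1001 - (5 - 1*7)*2*(13*5 + 2) = 1001 - (5 - 7)*2*(65 + 2) = 1001 - (-2*2)*67 = 1001 - (-4)*67 = 1001 - 1*(-268) = 1001 + 268 = 1269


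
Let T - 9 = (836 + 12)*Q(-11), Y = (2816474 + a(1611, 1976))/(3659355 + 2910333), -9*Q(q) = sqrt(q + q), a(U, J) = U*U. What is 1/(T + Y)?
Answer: 3816009075834504/75905964517909350529 + 36600358753907712*I*sqrt(22)/75905964517909350529 ≈ 5.0273e-5 + 0.0022616*I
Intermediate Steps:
a(U, J) = U**2
Q(q) = -sqrt(2)*sqrt(q)/9 (Q(q) = -sqrt(q + q)/9 = -sqrt(2)*sqrt(q)/9)
Y = 5411795/6569688 (Y = (2816474 + 1611**2)/(3659355 + 2910333) = (2816474 + 2595321)/6569688 = 5411795*(1/6569688) = 5411795/6569688 ≈ 0.82375)
T = 9 - 848*I*sqrt(22)/9 (T = 9 + (836 + 12)*(-sqrt(2)*sqrt(-11)/9) = 9 + 848*(-sqrt(2)*I*sqrt(11)/9) = 9 + 848*(-I*sqrt(22)/9) = 9 - 848*I*sqrt(22)/9 ≈ 9.0 - 441.94*I)
1/(T + Y) = 1/((9 - 848*I*sqrt(22)/9) + 5411795/6569688) = 1/(64538987/6569688 - 848*I*sqrt(22)/9)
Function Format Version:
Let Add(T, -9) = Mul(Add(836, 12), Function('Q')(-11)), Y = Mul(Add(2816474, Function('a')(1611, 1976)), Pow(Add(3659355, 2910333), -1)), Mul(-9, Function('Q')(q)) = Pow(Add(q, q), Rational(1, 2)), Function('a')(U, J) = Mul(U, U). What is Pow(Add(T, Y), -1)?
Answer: Add(Rational(3816009075834504, 75905964517909350529), Mul(Rational(36600358753907712, 75905964517909350529), I, Pow(22, Rational(1, 2)))) ≈ Add(5.0273e-5, Mul(0.0022616, I))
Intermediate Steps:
Function('a')(U, J) = Pow(U, 2)
Function('Q')(q) = Mul(Rational(-1, 9), Pow(2, Rational(1, 2)), Pow(q, Rational(1, 2))) (Function('Q')(q) = Mul(Rational(-1, 9), Pow(Add(q, q), Rational(1, 2))) = Mul(Rational(-1, 9), Pow(Mul(2, q), Rational(1, 2))) = Mul(Rational(-1, 9), Mul(Pow(2, Rational(1, 2)), Pow(q, Rational(1, 2)))) = Mul(Rational(-1, 9), Pow(2, Rational(1, 2)), Pow(q, Rational(1, 2))))
Y = Rational(5411795, 6569688) (Y = Mul(Add(2816474, Pow(1611, 2)), Pow(Add(3659355, 2910333), -1)) = Mul(Add(2816474, 2595321), Pow(6569688, -1)) = Mul(5411795, Rational(1, 6569688)) = Rational(5411795, 6569688) ≈ 0.82375)
T = Add(9, Mul(Rational(-848, 9), I, Pow(22, Rational(1, 2)))) (T = Add(9, Mul(Add(836, 12), Mul(Rational(-1, 9), Pow(2, Rational(1, 2)), Pow(-11, Rational(1, 2))))) = Add(9, Mul(848, Mul(Rational(-1, 9), Pow(2, Rational(1, 2)), Mul(I, Pow(11, Rational(1, 2)))))) = Add(9, Mul(848, Mul(Rational(-1, 9), I, Pow(22, Rational(1, 2))))) = Add(9, Mul(Rational(-848, 9), I, Pow(22, Rational(1, 2)))) ≈ Add(9.0000, Mul(-441.94, I)))
Pow(Add(T, Y), -1) = Pow(Add(Add(9, Mul(Rational(-848, 9), I, Pow(22, Rational(1, 2)))), Rational(5411795, 6569688)), -1) = Pow(Add(Rational(64538987, 6569688), Mul(Rational(-848, 9), I, Pow(22, Rational(1, 2)))), -1)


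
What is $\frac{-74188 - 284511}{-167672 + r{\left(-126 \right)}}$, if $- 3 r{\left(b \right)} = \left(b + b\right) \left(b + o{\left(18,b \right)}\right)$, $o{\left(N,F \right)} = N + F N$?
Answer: $\frac{358699}{367256} \approx 0.9767$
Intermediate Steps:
$r{\left(b \right)} = - \frac{2 b \left(18 + 19 b\right)}{3}$ ($r{\left(b \right)} = - \frac{\left(b + b\right) \left(b + 18 \left(1 + b\right)\right)}{3} = - \frac{2 b \left(b + \left(18 + 18 b\right)\right)}{3} = - \frac{2 b \left(18 + 19 b\right)}{3}$)
$\frac{-74188 - 284511}{-167672 + r{\left(-126 \right)}} = \frac{-74188 - 284511}{-167672 - - 84 \left(18 + 19 \left(-126\right)\right)} = - \frac{358699}{-167672 - - 84 \left(18 - 2394\right)} = - \frac{358699}{-167672 - \left(-84\right) \left(-2376\right)} = - \frac{358699}{-167672 - 199584} = - \frac{358699}{-367256} = \left(-358699\right) \left(- \frac{1}{367256}\right) = \frac{358699}{367256}$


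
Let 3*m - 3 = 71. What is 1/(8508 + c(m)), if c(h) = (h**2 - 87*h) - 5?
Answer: 9/62689 ≈ 0.00014357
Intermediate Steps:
m = 74/3 (m = 1 + (1/3)*71 = 1 + 71/3 = 74/3 ≈ 24.667)
c(h) = -5 + h**2 - 87*h
1/(8508 + c(m)) = 1/(8508 + (-5 + (74/3)**2 - 87*74/3)) = 1/(8508 + (-5 + 5476/9 - 2146)) = 1/(8508 - 13883/9) = 1/(62689/9) = 9/62689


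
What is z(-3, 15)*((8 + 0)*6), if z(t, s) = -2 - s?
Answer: -816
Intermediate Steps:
z(-3, 15)*((8 + 0)*6) = (-2 - 1*15)*((8 + 0)*6) = (-2 - 15)*(8*6) = -17*48 = -816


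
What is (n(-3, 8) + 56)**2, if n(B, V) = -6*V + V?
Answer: 256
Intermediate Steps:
n(B, V) = -5*V
(n(-3, 8) + 56)**2 = (-5*8 + 56)**2 = (-40 + 56)**2 = 16**2 = 256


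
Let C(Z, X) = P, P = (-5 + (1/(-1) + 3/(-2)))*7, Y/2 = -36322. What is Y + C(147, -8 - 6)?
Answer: -145393/2 ≈ -72697.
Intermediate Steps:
Y = -72644 (Y = 2*(-36322) = -72644)
P = -105/2 (P = (-5 + (1*(-1) + 3*(-1/2)))*7 = (-5 + (-1 - 3/2))*7 = (-5 - 5/2)*7 = -15/2*7 = -105/2 ≈ -52.500)
C(Z, X) = -105/2
Y + C(147, -8 - 6) = -72644 - 105/2 = -145393/2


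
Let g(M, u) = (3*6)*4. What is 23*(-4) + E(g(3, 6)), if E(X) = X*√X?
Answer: -92 + 432*√2 ≈ 518.94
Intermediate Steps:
g(M, u) = 72 (g(M, u) = 18*4 = 72)
E(X) = X^(3/2)
23*(-4) + E(g(3, 6)) = 23*(-4) + 72^(3/2) = -92 + 432*√2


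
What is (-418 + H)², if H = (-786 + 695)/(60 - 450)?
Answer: 157076089/900 ≈ 1.7453e+5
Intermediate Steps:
H = 7/30 (H = -91/(-390) = -91*(-1/390) = 7/30 ≈ 0.23333)
(-418 + H)² = (-418 + 7/30)² = (-12533/30)² = 157076089/900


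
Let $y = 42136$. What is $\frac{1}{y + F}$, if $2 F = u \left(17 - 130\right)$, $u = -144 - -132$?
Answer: $\frac{1}{42814} \approx 2.3357 \cdot 10^{-5}$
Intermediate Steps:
$u = -12$ ($u = -144 + 132 = -12$)
$F = 678$ ($F = \frac{\left(-12\right) \left(17 - 130\right)}{2} = \frac{\left(-12\right) \left(-113\right)}{2} = \frac{1}{2} \cdot 1356 = 678$)
$\frac{1}{y + F} = \frac{1}{42136 + 678} = \frac{1}{42814}$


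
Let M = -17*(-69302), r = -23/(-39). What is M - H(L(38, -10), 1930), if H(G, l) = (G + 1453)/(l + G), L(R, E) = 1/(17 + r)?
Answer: 1559870803749/1324019 ≈ 1.1781e+6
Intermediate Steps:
r = 23/39 (r = -23*(-1/39) = 23/39 ≈ 0.58974)
L(R, E) = 39/686 (L(R, E) = 1/(17 + 23/39) = 1/(686/39) = 39/686)
H(G, l) = (1453 + G)/(G + l)
M = 1178134
M - H(L(38, -10), 1930) = 1178134 - (1453 + 39/686)/(39/686 + 1930) = 1178134 - 996797/(1324019/686*686) = 1178134 - 686*996797/(1324019*686) = 1178134 - 1*996797/1324019 = 1178134 - 996797/1324019 = 1559870803749/1324019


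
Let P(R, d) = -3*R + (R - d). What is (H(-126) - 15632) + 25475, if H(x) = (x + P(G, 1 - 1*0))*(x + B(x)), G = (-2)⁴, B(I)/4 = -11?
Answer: 36873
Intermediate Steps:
B(I) = -44 (B(I) = 4*(-11) = -44)
G = 16
P(R, d) = -d - 2*R
H(x) = (-44 + x)*(-33 + x) (H(x) = (x + (-(1 - 1*0) - 2*16))*(x - 44) = (x + (-(1 + 0) - 32))*(-44 + x) = (x + (-1*1 - 32))*(-44 + x) = (x + (-1 - 32))*(-44 + x) = (x - 33)*(-44 + x) = (-33 + x)*(-44 + x) = (-44 + x)*(-33 + x))
(H(-126) - 15632) + 25475 = ((1452 + (-126)² - 77*(-126)) - 15632) + 25475 = ((1452 + 15876 + 9702) - 15632) + 25475 = (27030 - 15632) + 25475 = 11398 + 25475 = 36873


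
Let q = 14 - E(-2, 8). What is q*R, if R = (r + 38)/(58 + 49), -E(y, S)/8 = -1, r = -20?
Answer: 108/107 ≈ 1.0093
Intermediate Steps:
E(y, S) = 8 (E(y, S) = -8*(-1) = 8)
q = 6 (q = 14 - 1*8 = 14 - 8 = 6)
R = 18/107 (R = (-20 + 38)/(58 + 49) = 18/107 ≈ 0.16822)
q*R = 6*(18/107) = 108/107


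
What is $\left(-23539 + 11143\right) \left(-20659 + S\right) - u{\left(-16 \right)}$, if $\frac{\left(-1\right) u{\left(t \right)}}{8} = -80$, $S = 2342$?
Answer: $227056892$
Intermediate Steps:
$u{\left(t \right)} = 640$ ($u{\left(t \right)} = \left(-8\right) \left(-80\right) = 640$)
$\left(-23539 + 11143\right) \left(-20659 + S\right) - u{\left(-16 \right)} = \left(-23539 + 11143\right) \left(-20659 + 2342\right) - 640 = \left(-12396\right) \left(-18317\right) - 640 = 227057532 - 640 = 227056892$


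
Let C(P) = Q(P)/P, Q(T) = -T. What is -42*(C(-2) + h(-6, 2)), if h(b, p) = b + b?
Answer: 546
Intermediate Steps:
h(b, p) = 2*b
C(P) = -1 (C(P) = (-P)/P = -1)
-42*(C(-2) + h(-6, 2)) = -42*(-1 + 2*(-6)) = -42*(-1 - 12) = -42*(-13) = 546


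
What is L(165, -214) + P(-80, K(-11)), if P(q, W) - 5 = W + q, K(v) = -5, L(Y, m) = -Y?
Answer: -245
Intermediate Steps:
P(q, W) = 5 + W + q (P(q, W) = 5 + (W + q) = 5 + W + q)
L(165, -214) + P(-80, K(-11)) = -1*165 + (5 - 5 - 80) = -165 - 80 = -245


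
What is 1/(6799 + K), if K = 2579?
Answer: 1/9378 ≈ 0.00010663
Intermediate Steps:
1/(6799 + K) = 1/(6799 + 2579) = 1/9378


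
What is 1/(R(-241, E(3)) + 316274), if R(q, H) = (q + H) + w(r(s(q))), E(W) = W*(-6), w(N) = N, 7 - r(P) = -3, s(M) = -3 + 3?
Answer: 1/316025 ≈ 3.1643e-6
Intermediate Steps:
s(M) = 0
r(P) = 10 (r(P) = 7 - 1*(-3) = 7 + 3 = 10)
E(W) = -6*W
R(q, H) = 10 + H + q (R(q, H) = (q + H) + 10 = (H + q) + 10 = 10 + H + q)
1/(R(-241, E(3)) + 316274) = 1/((10 - 6*3 - 241) + 316274) = 1/((10 - 18 - 241) + 316274) = 1/(-249 + 316274) = 1/316025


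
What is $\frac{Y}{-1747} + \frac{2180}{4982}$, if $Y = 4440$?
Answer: $- \frac{9155810}{4351777} \approx -2.1039$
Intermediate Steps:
$\frac{Y}{-1747} + \frac{2180}{4982} = \frac{4440}{-1747} + \frac{2180}{4982} = 4440 \left(- \frac{1}{1747}\right) + 2180 \cdot \frac{1}{4982} = - \frac{4440}{1747} + \frac{1090}{2491} = - \frac{9155810}{4351777}$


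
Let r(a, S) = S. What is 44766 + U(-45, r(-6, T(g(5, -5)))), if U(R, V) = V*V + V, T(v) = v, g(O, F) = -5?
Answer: 44786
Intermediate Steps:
U(R, V) = V + V**2 (U(R, V) = V**2 + V = V + V**2)
44766 + U(-45, r(-6, T(g(5, -5)))) = 44766 - 5*(1 - 5) = 44766 - 5*(-4) = 44766 + 20 = 44786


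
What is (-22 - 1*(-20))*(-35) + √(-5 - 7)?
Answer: 70 + 2*I*√3 ≈ 70.0 + 3.4641*I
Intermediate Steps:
(-22 - 1*(-20))*(-35) + √(-5 - 7) = (-22 + 20)*(-35) + √(-12) = -2*(-35) + 2*I*√3 = 70 + 2*I*√3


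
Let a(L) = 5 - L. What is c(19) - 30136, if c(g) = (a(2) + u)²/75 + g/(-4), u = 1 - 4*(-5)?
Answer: -3013307/100 ≈ -30133.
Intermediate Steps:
u = 21 (u = 1 + 20 = 21)
c(g) = 192/25 - g/4 (c(g) = ((5 - 1*2) + 21)²/75 + g/(-4) = ((5 - 2) + 21)²*(1/75) + g*(-¼) = (3 + 21)²*(1/75) - g/4 = 24²*(1/75) - g/4 = 576*(1/75) - g/4 = 192/25 - g/4)
c(19) - 30136 = (192/25 - ¼*19) - 30136 = (192/25 - 19/4) - 30136 = 293/100 - 30136 = -3013307/100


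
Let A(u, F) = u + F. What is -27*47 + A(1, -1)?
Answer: -1269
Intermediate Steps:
A(u, F) = F + u
-27*47 + A(1, -1) = -27*47 + (-1 + 1) = -1269 + 0 = -1269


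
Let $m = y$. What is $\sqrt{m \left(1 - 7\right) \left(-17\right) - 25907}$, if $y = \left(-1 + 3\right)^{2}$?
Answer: $i \sqrt{25499} \approx 159.68 i$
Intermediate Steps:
$y = 4$ ($y = 2^{2} = 4$)
$m = 4$
$\sqrt{m \left(1 - 7\right) \left(-17\right) - 25907} = \sqrt{4 \left(1 - 7\right) \left(-17\right) - 25907} = \sqrt{4 \left(-6\right) \left(-17\right) - 25907} = \sqrt{\left(-24\right) \left(-17\right) - 25907} = \sqrt{408 - 25907} = \sqrt{-25499} = i \sqrt{25499}$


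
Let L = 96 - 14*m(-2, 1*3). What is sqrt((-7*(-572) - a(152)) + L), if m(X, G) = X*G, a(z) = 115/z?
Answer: sqrt(24162414)/76 ≈ 64.678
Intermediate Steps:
m(X, G) = G*X
L = 180 (L = 96 - 14*1*3*(-2) = 96 - 42*(-2) = 96 - 14*(-6) = 96 + 84 = 180)
sqrt((-7*(-572) - a(152)) + L) = sqrt((-7*(-572) - 115/152) + 180) = sqrt((4004 - 115/152) + 180) = sqrt(608493/152 + 180) = sqrt(635853/152) = sqrt(24162414)/76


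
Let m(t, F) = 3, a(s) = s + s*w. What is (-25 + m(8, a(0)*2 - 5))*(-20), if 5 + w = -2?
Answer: 440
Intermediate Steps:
w = -7 (w = -5 - 2 = -7)
a(s) = -6*s (a(s) = s + s*(-7) = s - 7*s = -6*s)
(-25 + m(8, a(0)*2 - 5))*(-20) = (-25 + 3)*(-20) = -22*(-20) = 440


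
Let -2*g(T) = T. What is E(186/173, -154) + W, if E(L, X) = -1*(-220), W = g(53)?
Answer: 387/2 ≈ 193.50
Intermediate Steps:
g(T) = -T/2
W = -53/2 (W = -½*53 = -53/2 ≈ -26.500)
E(L, X) = 220
E(186/173, -154) + W = 220 - 53/2 = 387/2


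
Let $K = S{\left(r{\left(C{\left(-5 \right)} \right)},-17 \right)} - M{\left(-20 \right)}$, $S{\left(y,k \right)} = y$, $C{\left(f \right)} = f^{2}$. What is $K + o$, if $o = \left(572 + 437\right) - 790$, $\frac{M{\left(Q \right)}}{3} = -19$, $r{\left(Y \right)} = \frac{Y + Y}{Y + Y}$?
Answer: $277$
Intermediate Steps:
$r{\left(Y \right)} = 1$ ($r{\left(Y \right)} = \frac{2 Y}{2 Y} = 2 Y \frac{1}{2 Y} = 1$)
$M{\left(Q \right)} = -57$ ($M{\left(Q \right)} = 3 \left(-19\right) = -57$)
$o = 219$ ($o = 1009 - 790 = 219$)
$K = 58$ ($K = 1 - -57 = 1 + 57 = 58$)
$K + o = 58 + 219 = 277$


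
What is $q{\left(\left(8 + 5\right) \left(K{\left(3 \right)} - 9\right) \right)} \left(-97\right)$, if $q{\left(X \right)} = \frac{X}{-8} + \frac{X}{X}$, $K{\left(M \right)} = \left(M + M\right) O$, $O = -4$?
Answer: $- \frac{42389}{8} \approx -5298.6$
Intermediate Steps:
$K{\left(M \right)} = - 8 M$ ($K{\left(M \right)} = \left(M + M\right) \left(-4\right) = 2 M \left(-4\right) = - 8 M$)
$q{\left(X \right)} = 1 - \frac{X}{8}$ ($q{\left(X \right)} = X \left(- \frac{1}{8}\right) + 1 = - \frac{X}{8} + 1 = 1 - \frac{X}{8}$)
$q{\left(\left(8 + 5\right) \left(K{\left(3 \right)} - 9\right) \right)} \left(-97\right) = \left(1 - \frac{\left(8 + 5\right) \left(\left(-8\right) 3 - 9\right)}{8}\right) \left(-97\right) = \left(1 - \frac{13 \left(-24 - 9\right)}{8}\right) \left(-97\right) = \left(1 - \frac{13 \left(-33\right)}{8}\right) \left(-97\right) = \left(1 - - \frac{429}{8}\right) \left(-97\right) = \left(1 + \frac{429}{8}\right) \left(-97\right) = \frac{437}{8} \left(-97\right) = - \frac{42389}{8}$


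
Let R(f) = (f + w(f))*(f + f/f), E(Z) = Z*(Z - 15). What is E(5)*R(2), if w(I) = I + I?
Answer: -900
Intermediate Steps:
E(Z) = Z*(-15 + Z)
w(I) = 2*I
R(f) = 3*f*(1 + f) (R(f) = (f + 2*f)*(f + f/f) = (3*f)*(f + 1) = (3*f)*(1 + f) = 3*f*(1 + f))
E(5)*R(2) = (5*(-15 + 5))*(3*2*(1 + 2)) = (5*(-10))*(3*2*3) = -50*18 = -900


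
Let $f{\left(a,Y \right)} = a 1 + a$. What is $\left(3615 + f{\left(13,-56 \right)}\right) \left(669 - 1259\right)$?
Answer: $-2148190$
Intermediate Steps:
$f{\left(a,Y \right)} = 2 a$ ($f{\left(a,Y \right)} = a + a = 2 a$)
$\left(3615 + f{\left(13,-56 \right)}\right) \left(669 - 1259\right) = \left(3615 + 2 \cdot 13\right) \left(669 - 1259\right) = \left(3615 + 26\right) \left(-590\right) = 3641 \left(-590\right) = -2148190$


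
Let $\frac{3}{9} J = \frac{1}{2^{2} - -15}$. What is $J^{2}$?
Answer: $\frac{9}{361} \approx 0.024931$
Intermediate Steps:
$J = \frac{3}{19}$ ($J = \frac{3}{2^{2} - -15} = \frac{3}{4 + 15} = \frac{3}{19} \approx 0.15789$)
$J^{2} = \left(\frac{3}{19}\right)^{2} = \frac{9}{361}$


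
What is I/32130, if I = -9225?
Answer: -205/714 ≈ -0.28711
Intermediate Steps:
I/32130 = -9225/32130 = -9225*1/32130 = -205/714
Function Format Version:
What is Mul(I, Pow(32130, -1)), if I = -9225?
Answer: Rational(-205, 714) ≈ -0.28711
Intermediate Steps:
Mul(I, Pow(32130, -1)) = Mul(-9225, Pow(32130, -1)) = Mul(-9225, Rational(1, 32130)) = Rational(-205, 714)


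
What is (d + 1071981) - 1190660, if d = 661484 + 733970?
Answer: 1276775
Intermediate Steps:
d = 1395454
(d + 1071981) - 1190660 = (1395454 + 1071981) - 1190660 = 2467435 - 1190660 = 1276775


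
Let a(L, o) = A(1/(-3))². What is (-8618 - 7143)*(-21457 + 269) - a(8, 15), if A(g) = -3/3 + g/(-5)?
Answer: 75137415104/225 ≈ 3.3394e+8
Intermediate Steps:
A(g) = -1 - g/5 (A(g) = -3*⅓ + g*(-⅕) = -1 - g/5)
a(L, o) = 196/225 (a(L, o) = (-1 - ⅕/(-3))² = (-1 - ⅕*(-⅓))² = (-1 + 1/15)² = (-14/15)² = 196/225)
(-8618 - 7143)*(-21457 + 269) - a(8, 15) = (-8618 - 7143)*(-21457 + 269) - 1*196/225 = -15761*(-21188) - 196/225 = 333944068 - 196/225 = 75137415104/225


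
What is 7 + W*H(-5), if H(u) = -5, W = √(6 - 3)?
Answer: 7 - 5*√3 ≈ -1.6603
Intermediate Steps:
W = √3 ≈ 1.7320
7 + W*H(-5) = 7 + √3*(-5) = 7 - 5*√3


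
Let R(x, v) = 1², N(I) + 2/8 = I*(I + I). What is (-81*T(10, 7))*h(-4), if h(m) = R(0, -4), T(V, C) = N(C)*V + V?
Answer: -159975/2 ≈ -79988.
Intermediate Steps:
N(I) = -¼ + 2*I² (N(I) = -¼ + I*(I + I) = -¼ + I*(2*I) = -¼ + 2*I²)
R(x, v) = 1
T(V, C) = V + V*(-¼ + 2*C²) (T(V, C) = (-¼ + 2*C²)*V + V = V*(-¼ + 2*C²) + V = V + V*(-¼ + 2*C²))
h(m) = 1
(-81*T(10, 7))*h(-4) = -81*10*(3 + 8*7²)/4*1 = -81*10*(3 + 8*49)/4*1 = -81*10*(3 + 392)/4*1 = -81*10*395/4*1 = -81*1975/2*1 = -159975/2*1 = -159975/2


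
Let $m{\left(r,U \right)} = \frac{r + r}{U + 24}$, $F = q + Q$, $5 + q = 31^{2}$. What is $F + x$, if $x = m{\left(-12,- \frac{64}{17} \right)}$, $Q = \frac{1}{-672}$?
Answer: $\frac{27590261}{28896} \approx 954.81$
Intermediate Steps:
$Q = - \frac{1}{672} \approx -0.0014881$
$q = 956$ ($q = -5 + 31^{2} = -5 + 961 = 956$)
$F = \frac{642431}{672}$ ($F = 956 - \frac{1}{672} = \frac{642431}{672} \approx 956.0$)
$m{\left(r,U \right)} = \frac{2 r}{24 + U}$
$x = - \frac{51}{43}$ ($x = 2 \left(-12\right) \frac{1}{24 - \frac{64}{17}} = 2 \left(-12\right) \frac{1}{\frac{344}{17}} = 2 \left(-12\right) \frac{17}{344} = - \frac{51}{43} \approx -1.186$)
$F + x = \frac{642431}{672} - \frac{51}{43} = \frac{27590261}{28896}$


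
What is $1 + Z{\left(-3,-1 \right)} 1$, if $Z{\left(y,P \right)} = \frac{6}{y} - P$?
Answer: $0$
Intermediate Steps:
$Z{\left(y,P \right)} = - P + \frac{6}{y}$
$1 + Z{\left(-3,-1 \right)} 1 = 1 + \left(\left(-1\right) \left(-1\right) + \frac{6}{-3}\right) 1 = 1 + \left(1 + 6 \left(- \frac{1}{3}\right)\right) 1 = 1 + \left(1 - 2\right) 1 = 1 - 1 = 0$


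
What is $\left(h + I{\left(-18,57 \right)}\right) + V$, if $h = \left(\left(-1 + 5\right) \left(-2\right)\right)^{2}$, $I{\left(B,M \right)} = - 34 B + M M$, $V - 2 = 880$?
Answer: $4807$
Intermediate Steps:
$V = 882$ ($V = 2 + 880 = 882$)
$I{\left(B,M \right)} = M^{2} - 34 B$ ($I{\left(B,M \right)} = - 34 B + M^{2} = M^{2} - 34 B$)
$h = 64$ ($h = \left(4 \left(-2\right)\right)^{2} = \left(-8\right)^{2} = 64$)
$\left(h + I{\left(-18,57 \right)}\right) + V = \left(64 - \left(-612 - 57^{2}\right)\right) + 882 = \left(64 + \left(3249 + 612\right)\right) + 882 = \left(64 + 3861\right) + 882 = 3925 + 882 = 4807$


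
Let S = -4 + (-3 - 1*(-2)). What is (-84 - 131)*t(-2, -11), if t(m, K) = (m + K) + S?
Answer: 3870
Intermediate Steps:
S = -5 (S = -4 + (-3 + 2) = -4 - 1 = -5)
t(m, K) = -5 + K + m (t(m, K) = (m + K) - 5 = (K + m) - 5 = -5 + K + m)
(-84 - 131)*t(-2, -11) = (-84 - 131)*(-5 - 11 - 2) = -215*(-18) = 3870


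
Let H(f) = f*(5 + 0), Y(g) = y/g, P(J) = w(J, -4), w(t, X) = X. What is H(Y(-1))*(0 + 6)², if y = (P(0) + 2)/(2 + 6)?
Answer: 45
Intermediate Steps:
P(J) = -4
y = -¼ (y = (-4 + 2)/(2 + 6) = -2/8 = -2*⅛ = -¼ ≈ -0.25000)
Y(g) = -1/(4*g)
H(f) = 5*f (H(f) = f*5 = 5*f)
H(Y(-1))*(0 + 6)² = (5*(-¼/(-1)))*(0 + 6)² = (5*(-¼*(-1)))*6² = (5*(¼))*36 = (5/4)*36 = 45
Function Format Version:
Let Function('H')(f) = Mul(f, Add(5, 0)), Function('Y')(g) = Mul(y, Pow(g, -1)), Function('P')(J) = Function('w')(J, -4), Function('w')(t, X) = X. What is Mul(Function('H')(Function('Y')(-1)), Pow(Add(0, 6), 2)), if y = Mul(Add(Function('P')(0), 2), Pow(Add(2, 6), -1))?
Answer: 45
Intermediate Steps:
Function('P')(J) = -4
y = Rational(-1, 4) (y = Mul(Add(-4, 2), Pow(Add(2, 6), -1)) = Mul(-2, Pow(8, -1)) = Mul(-2, Rational(1, 8)) = Rational(-1, 4) ≈ -0.25000)
Function('Y')(g) = Mul(Rational(-1, 4), Pow(g, -1))
Function('H')(f) = Mul(5, f) (Function('H')(f) = Mul(f, 5) = Mul(5, f))
Mul(Function('H')(Function('Y')(-1)), Pow(Add(0, 6), 2)) = Mul(Mul(5, Mul(Rational(-1, 4), Pow(-1, -1))), Pow(Add(0, 6), 2)) = Mul(Mul(5, Mul(Rational(-1, 4), -1)), Pow(6, 2)) = Mul(Mul(5, Rational(1, 4)), 36) = Mul(Rational(5, 4), 36) = 45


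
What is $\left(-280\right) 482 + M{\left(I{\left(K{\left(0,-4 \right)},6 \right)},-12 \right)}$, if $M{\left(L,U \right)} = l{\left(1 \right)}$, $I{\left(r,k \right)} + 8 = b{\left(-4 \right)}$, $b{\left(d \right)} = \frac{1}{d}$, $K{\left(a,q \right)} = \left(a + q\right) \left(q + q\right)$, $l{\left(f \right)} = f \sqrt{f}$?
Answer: $-134959$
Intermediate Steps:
$l{\left(f \right)} = f^{\frac{3}{2}}$
$K{\left(a,q \right)} = 2 q \left(a + q\right)$ ($K{\left(a,q \right)} = \left(a + q\right) 2 q = 2 q \left(a + q\right)$)
$I{\left(r,k \right)} = - \frac{33}{4}$ ($I{\left(r,k \right)} = -8 + \frac{1}{-4} = -8 - \frac{1}{4} = - \frac{33}{4}$)
$M{\left(L,U \right)} = 1$ ($M{\left(L,U \right)} = 1^{\frac{3}{2}} = 1$)
$\left(-280\right) 482 + M{\left(I{\left(K{\left(0,-4 \right)},6 \right)},-12 \right)} = \left(-280\right) 482 + 1 = -134960 + 1 = -134959$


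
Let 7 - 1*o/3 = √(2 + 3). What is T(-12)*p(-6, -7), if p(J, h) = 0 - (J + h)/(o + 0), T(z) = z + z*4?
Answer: -455/11 - 65*√5/11 ≈ -54.577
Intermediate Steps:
o = 21 - 3*√5 (o = 21 - 3*√(2 + 3) = 21 - 3*√5 ≈ 14.292)
T(z) = 5*z (T(z) = z + 4*z = 5*z)
p(J, h) = -(J + h)/(21 - 3*√5) (p(J, h) = 0 - (J + h)/((21 - 3*√5) + 0) = 0 - (J + h)/(21 - 3*√5) = -(J + h)/(21 - 3*√5))
T(-12)*p(-6, -7) = (5*(-12))*(-(-6 - 7)/(21 - 3*√5)) = -(-60)*(-13)/(21 - 3*√5) = -780/(21 - 3*√5)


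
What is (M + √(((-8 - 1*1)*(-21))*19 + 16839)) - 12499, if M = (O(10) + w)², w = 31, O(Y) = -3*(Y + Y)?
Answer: -11658 + 3*√2270 ≈ -11515.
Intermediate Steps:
O(Y) = -6*Y
M = 841 (M = (-6*10 + 31)² = (-60 + 31)² = (-29)² = 841)
(M + √(((-8 - 1*1)*(-21))*19 + 16839)) - 12499 = (841 + √(((-8 - 1*1)*(-21))*19 + 16839)) - 12499 = (841 + √(((-8 - 1)*(-21))*19 + 16839)) - 12499 = (841 + √(-9*(-21)*19 + 16839)) - 12499 = (841 + √(189*19 + 16839)) - 12499 = (841 + √(3591 + 16839)) - 12499 = (841 + √20430) - 12499 = (841 + 3*√2270) - 12499 = -11658 + 3*√2270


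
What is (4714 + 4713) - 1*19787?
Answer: -10360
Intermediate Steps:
(4714 + 4713) - 1*19787 = 9427 - 19787 = -10360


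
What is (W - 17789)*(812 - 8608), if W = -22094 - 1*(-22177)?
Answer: 138035976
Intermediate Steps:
W = 83 (W = -22094 + 22177 = 83)
(W - 17789)*(812 - 8608) = (83 - 17789)*(812 - 8608) = -17706*(-7796) = 138035976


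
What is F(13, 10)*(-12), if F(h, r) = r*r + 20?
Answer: -1440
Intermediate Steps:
F(h, r) = 20 + r**2 (F(h, r) = r**2 + 20 = 20 + r**2)
F(13, 10)*(-12) = (20 + 10**2)*(-12) = (20 + 100)*(-12) = 120*(-12) = -1440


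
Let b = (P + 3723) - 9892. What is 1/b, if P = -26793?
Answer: -1/32962 ≈ -3.0338e-5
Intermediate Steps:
b = -32962 (b = (-26793 + 3723) - 9892 = -23070 - 9892 = -32962)
1/b = 1/(-32962) = -1/32962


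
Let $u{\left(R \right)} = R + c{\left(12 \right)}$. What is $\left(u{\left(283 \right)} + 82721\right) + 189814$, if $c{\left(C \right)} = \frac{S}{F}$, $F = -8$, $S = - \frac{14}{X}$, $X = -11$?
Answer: $\frac{12003985}{44} \approx 2.7282 \cdot 10^{5}$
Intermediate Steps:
$S = \frac{14}{11}$ ($S = - \frac{14}{-11} = \left(-14\right) \left(- \frac{1}{11}\right) = \frac{14}{11} \approx 1.2727$)
$c{\left(C \right)} = - \frac{7}{44}$ ($c{\left(C \right)} = \frac{14}{11 \left(-8\right)} = \frac{14}{11} \left(- \frac{1}{8}\right) = - \frac{7}{44}$)
$u{\left(R \right)} = - \frac{7}{44} + R$ ($u{\left(R \right)} = R - \frac{7}{44} = - \frac{7}{44} + R$)
$\left(u{\left(283 \right)} + 82721\right) + 189814 = \left(\left(- \frac{7}{44} + 283\right) + 82721\right) + 189814 = \left(\frac{12445}{44} + 82721\right) + 189814 = \frac{3652169}{44} + 189814 = \frac{12003985}{44}$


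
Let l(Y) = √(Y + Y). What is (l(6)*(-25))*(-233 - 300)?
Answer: 26650*√3 ≈ 46159.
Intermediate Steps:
l(Y) = √2*√Y (l(Y) = √(2*Y) = √2*√Y)
(l(6)*(-25))*(-233 - 300) = ((√2*√6)*(-25))*(-233 - 300) = ((2*√3)*(-25))*(-533) = -50*√3*(-533) = 26650*√3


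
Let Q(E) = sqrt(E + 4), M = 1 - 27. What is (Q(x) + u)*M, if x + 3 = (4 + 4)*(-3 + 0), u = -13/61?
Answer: 338/61 - 26*I*sqrt(23) ≈ 5.541 - 124.69*I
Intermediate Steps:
u = -13/61 (u = -13*1/61 = -13/61 ≈ -0.21311)
M = -26
x = -27 (x = -3 + (4 + 4)*(-3 + 0) = -3 + 8*(-3) = -3 - 24 = -27)
Q(E) = sqrt(4 + E)
(Q(x) + u)*M = (sqrt(4 - 27) - 13/61)*(-26) = (sqrt(-23) - 13/61)*(-26) = (I*sqrt(23) - 13/61)*(-26) = (-13/61 + I*sqrt(23))*(-26) = 338/61 - 26*I*sqrt(23)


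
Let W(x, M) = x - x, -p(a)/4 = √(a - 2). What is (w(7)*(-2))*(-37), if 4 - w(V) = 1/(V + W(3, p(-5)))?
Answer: 1998/7 ≈ 285.43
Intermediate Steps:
p(a) = -4*√(-2 + a) (p(a) = -4*√(a - 2) = -4*√(-2 + a))
W(x, M) = 0
w(V) = 4 - 1/V (w(V) = 4 - 1/(V + 0) = 4 - 1/V)
(w(7)*(-2))*(-37) = ((4 - 1/7)*(-2))*(-37) = ((4 - 1*⅐)*(-2))*(-37) = ((4 - ⅐)*(-2))*(-37) = ((27/7)*(-2))*(-37) = -54/7*(-37) = 1998/7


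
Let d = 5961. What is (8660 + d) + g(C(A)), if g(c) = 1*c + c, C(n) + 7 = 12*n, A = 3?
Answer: 14679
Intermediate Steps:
C(n) = -7 + 12*n
g(c) = 2*c (g(c) = c + c = 2*c)
(8660 + d) + g(C(A)) = (8660 + 5961) + 2*(-7 + 12*3) = 14621 + 2*(-7 + 36) = 14621 + 2*29 = 14621 + 58 = 14679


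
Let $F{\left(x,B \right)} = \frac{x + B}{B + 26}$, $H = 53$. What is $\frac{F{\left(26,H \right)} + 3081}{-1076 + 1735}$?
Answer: $\frac{3082}{659} \approx 4.6768$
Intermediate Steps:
$F{\left(x,B \right)} = \frac{B + x}{26 + B}$
$\frac{F{\left(26,H \right)} + 3081}{-1076 + 1735} = \frac{\frac{53 + 26}{26 + 53} + 3081}{-1076 + 1735} = \frac{\frac{1}{79} \cdot 79 + 3081}{659} = \left(\frac{1}{79} \cdot 79 + 3081\right) \frac{1}{659} = \left(1 + 3081\right) \frac{1}{659} = 3082 \cdot \frac{1}{659} = \frac{3082}{659}$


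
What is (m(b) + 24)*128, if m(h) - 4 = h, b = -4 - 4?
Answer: 2560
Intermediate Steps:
b = -8
m(h) = 4 + h
(m(b) + 24)*128 = ((4 - 8) + 24)*128 = (-4 + 24)*128 = 20*128 = 2560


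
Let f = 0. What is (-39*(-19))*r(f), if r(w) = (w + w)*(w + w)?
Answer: 0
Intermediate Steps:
r(w) = 4*w² (r(w) = (2*w)*(2*w) = 4*w²)
(-39*(-19))*r(f) = (-39*(-19))*(4*0²) = 741*(4*0) = 741*0 = 0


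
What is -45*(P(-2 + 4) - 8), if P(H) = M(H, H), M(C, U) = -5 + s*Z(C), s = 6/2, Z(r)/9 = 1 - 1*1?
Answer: 585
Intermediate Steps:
Z(r) = 0 (Z(r) = 9*(1 - 1*1) = 9*(1 - 1) = 9*0 = 0)
s = 3 (s = 6*(½) = 3)
M(C, U) = -5 (M(C, U) = -5 + 3*0 = -5 + 0 = -5)
P(H) = -5
-45*(P(-2 + 4) - 8) = -45*(-5 - 8) = -45*(-13) = 585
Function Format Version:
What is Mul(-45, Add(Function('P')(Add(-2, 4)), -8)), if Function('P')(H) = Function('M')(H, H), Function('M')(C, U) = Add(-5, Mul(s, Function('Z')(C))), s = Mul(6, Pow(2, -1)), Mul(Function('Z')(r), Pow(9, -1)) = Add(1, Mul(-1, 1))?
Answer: 585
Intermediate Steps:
Function('Z')(r) = 0 (Function('Z')(r) = Mul(9, Add(1, Mul(-1, 1))) = Mul(9, Add(1, -1)) = Mul(9, 0) = 0)
s = 3 (s = Mul(6, Rational(1, 2)) = 3)
Function('M')(C, U) = -5 (Function('M')(C, U) = Add(-5, Mul(3, 0)) = Add(-5, 0) = -5)
Function('P')(H) = -5
Mul(-45, Add(Function('P')(Add(-2, 4)), -8)) = Mul(-45, Add(-5, -8)) = Mul(-45, -13) = 585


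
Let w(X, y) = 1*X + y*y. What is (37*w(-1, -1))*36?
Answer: 0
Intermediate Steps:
w(X, y) = X + y²
(37*w(-1, -1))*36 = (37*(-1 + (-1)²))*36 = (37*(-1 + 1))*36 = (37*0)*36 = 0*36 = 0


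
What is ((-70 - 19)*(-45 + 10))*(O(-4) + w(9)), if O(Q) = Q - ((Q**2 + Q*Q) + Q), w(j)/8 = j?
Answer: 124600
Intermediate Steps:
w(j) = 8*j
O(Q) = -2*Q**2 (O(Q) = Q - ((Q**2 + Q**2) + Q) = Q - (2*Q**2 + Q) = Q - (Q + 2*Q**2) = Q + (-Q - 2*Q**2) = -2*Q**2)
((-70 - 19)*(-45 + 10))*(O(-4) + w(9)) = ((-70 - 19)*(-45 + 10))*(-2*(-4)**2 + 8*9) = (-89*(-35))*(-2*16 + 72) = 3115*(-32 + 72) = 3115*40 = 124600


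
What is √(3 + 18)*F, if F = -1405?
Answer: -1405*√21 ≈ -6438.5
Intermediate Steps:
√(3 + 18)*F = √(3 + 18)*(-1405) = √21*(-1405) = -1405*√21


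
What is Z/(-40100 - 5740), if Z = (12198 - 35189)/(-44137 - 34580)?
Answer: -22991/3608387280 ≈ -6.3715e-6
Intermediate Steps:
Z = 22991/78717 (Z = -22991/(-78717) = -22991*(-1/78717) = 22991/78717 ≈ 0.29207)
Z/(-40100 - 5740) = 22991/(78717*(-40100 - 5740)) = (22991/78717)/(-45840) = (22991/78717)*(-1/45840) = -22991/3608387280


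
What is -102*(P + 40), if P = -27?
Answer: -1326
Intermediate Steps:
-102*(P + 40) = -102*(-27 + 40) = -102*13 = -1326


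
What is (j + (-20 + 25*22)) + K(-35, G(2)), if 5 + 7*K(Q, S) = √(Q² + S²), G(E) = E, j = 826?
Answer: 9487/7 + √1229/7 ≈ 1360.3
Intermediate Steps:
K(Q, S) = -5/7 + √(Q² + S²)/7
(j + (-20 + 25*22)) + K(-35, G(2)) = (826 + (-20 + 25*22)) + (-5/7 + √((-35)² + 2²)/7) = (826 + (-20 + 550)) + (-5/7 + √(1225 + 4)/7) = (826 + 530) + (-5/7 + √1229/7) = 1356 + (-5/7 + √1229/7) = 9487/7 + √1229/7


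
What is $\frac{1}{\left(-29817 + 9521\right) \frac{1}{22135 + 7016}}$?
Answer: $- \frac{29151}{20296} \approx -1.4363$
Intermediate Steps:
$\frac{1}{\left(-29817 + 9521\right) \frac{1}{22135 + 7016}} = \frac{1}{\left(-20296\right) \frac{1}{29151}} = \frac{1}{- \frac{20296}{29151}} = - \frac{29151}{20296}$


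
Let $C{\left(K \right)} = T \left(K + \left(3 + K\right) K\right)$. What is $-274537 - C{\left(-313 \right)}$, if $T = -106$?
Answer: $9977465$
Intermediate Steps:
$C{\left(K \right)} = - 106 K - 106 K \left(3 + K\right)$ ($C{\left(K \right)} = - 106 \left(K + \left(3 + K\right) K\right) = - 106 \left(K + K \left(3 + K\right)\right) = - 106 K - 106 K \left(3 + K\right)$)
$-274537 - C{\left(-313 \right)} = -274537 - \left(-106\right) \left(-313\right) \left(4 - 313\right) = -274537 - \left(-106\right) \left(-313\right) \left(-309\right) = -274537 - -10252002 = -274537 + 10252002 = 9977465$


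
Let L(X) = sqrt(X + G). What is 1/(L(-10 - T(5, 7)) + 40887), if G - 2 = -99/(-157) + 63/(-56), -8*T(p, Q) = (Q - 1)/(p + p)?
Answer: 128385180/5249284881097 - 2*I*sqrt(20753045)/5249284881097 ≈ 2.4458e-5 - 1.7357e-9*I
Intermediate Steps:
T(p, Q) = -(-1 + Q)/(16*p) (T(p, Q) = -(Q - 1)/(8*(p + p)) = -(-1 + Q)/(8*(2*p)) = -(-1 + Q)*1/(2*p)/8 = -(-1 + Q)/(16*p))
G = 1891/1256 (G = 2 + (-99/(-157) + 63/(-56)) = 2 + (-99*(-1/157) + 63*(-1/56)) = 2 + (99/157 - 9/8) = 2 - 621/1256 = 1891/1256 ≈ 1.5056)
L(X) = sqrt(1891/1256 + X) (L(X) = sqrt(X + 1891/1256) = sqrt(1891/1256 + X))
1/(L(-10 - T(5, 7)) + 40887) = 1/(sqrt(593774 + 394384*(-10 - (1 - 1*7)/(16*5)))/628 + 40887) = 1/(sqrt(593774 + 394384*(-10 - (1 - 7)/(16*5)))/628 + 40887) = 1/(sqrt(593774 + 394384*(-10 - (-6)/(16*5)))/628 + 40887) = 1/(sqrt(593774 + 394384*(-10 - 1*(-3/40)))/628 + 40887) = 1/(sqrt(593774 + 394384*(-10 + 3/40))/628 + 40887) = 1/(sqrt(593774 + 394384*(-397/40))/628 + 40887) = 1/(sqrt(593774 - 19571306/5)/628 + 40887) = 1/(sqrt(-16602436/5)/628 + 40887) = 1/((2*I*sqrt(20753045)/5)/628 + 40887) = 1/(I*sqrt(20753045)/1570 + 40887) = 1/(40887 + I*sqrt(20753045)/1570)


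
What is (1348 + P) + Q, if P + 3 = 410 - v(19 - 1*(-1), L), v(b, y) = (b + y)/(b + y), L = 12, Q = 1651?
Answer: 3405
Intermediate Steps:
v(b, y) = 1
P = 406 (P = -3 + (410 - 1*1) = -3 + (410 - 1) = -3 + 409 = 406)
(1348 + P) + Q = (1348 + 406) + 1651 = 1754 + 1651 = 3405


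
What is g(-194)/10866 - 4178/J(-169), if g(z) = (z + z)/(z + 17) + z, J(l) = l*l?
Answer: -4502559073/27465428601 ≈ -0.16394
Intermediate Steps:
J(l) = l²
g(z) = z + 2*z/(17 + z) (g(z) = (2*z)/(17 + z) + z = 2*z/(17 + z) + z = z + 2*z/(17 + z))
g(-194)/10866 - 4178/J(-169) = -194*(19 - 194)/(17 - 194)/10866 - 4178/((-169)²) = -194*(-175)/(-177)*(1/10866) - 4178/28561 = -194*(-1/177)*(-175)*(1/10866) - 4178*1/28561 = -33950/177*1/10866 - 4178/28561 = -16975/961641 - 4178/28561 = -4502559073/27465428601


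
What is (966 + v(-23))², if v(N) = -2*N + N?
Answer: 978121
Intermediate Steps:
v(N) = -N
(966 + v(-23))² = (966 - 1*(-23))² = (966 + 23)² = 989² = 978121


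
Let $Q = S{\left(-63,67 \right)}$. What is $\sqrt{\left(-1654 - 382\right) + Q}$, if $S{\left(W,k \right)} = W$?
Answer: $i \sqrt{2099} \approx 45.815 i$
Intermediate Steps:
$Q = -63$
$\sqrt{\left(-1654 - 382\right) + Q} = \sqrt{\left(-1654 - 382\right) - 63} = \sqrt{-2036 - 63} = \sqrt{-2099} = i \sqrt{2099}$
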